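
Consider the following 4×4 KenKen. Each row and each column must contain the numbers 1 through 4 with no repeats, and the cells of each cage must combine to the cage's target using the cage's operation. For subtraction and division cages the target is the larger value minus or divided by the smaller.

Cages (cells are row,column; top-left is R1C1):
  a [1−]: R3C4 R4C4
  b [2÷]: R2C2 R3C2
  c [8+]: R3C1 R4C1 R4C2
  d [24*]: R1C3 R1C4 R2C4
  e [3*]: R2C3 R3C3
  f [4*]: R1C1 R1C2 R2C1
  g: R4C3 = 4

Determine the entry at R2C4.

4

Cage g is a single given cell, leaving R4C3 = 4.
Column 2 needs a 3, and only R4C2 is open for it.
In column 1, 3 can only go at R3C1, so R3C1 = 3.
Cage e needs two cells with product 3, so R2C3 = 3.
Row 3 now contains 3, leaving R3C3 = 1.
1 is placed in row 3, so R3C4 = 2.
The 3 cells of cage c must have sum 8, leaving R4C1 = 2.
Column 4 already has 2; hence R4C4 = 1.
Cage f needs product 4, so R1C1 = 4.
The 3 cells of cage f must have product 4, which forces R1C2 = 1.
Column 3 now contains 3; hence R1C3 = 2.
Cage d needs product 24, leaving R1C4 = 3.
2 is placed in column 1, which forces R2C1 = 1.
Cage b's pair has quotient 2, which forces R2C2 = 2.
Column 4 already has 2; hence R2C4 = 4.
2 is placed in row 3, which forces R3C2 = 4.
Completed grid: 4 1 2 3 / 1 2 3 4 / 3 4 1 2 / 2 3 4 1.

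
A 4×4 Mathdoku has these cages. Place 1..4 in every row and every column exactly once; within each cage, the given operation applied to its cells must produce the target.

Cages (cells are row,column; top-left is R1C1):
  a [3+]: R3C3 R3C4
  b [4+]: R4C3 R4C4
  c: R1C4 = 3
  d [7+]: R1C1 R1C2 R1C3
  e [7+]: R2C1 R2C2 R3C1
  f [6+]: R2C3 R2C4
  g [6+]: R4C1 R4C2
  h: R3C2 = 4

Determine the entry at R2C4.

Cage c is given, so R1C4 = 3.
Cage h is given, leaving R3C2 = 4.
4 is placed in column 2, which forces R4C2 = 2.
Column 4 already has 3, which forces R4C4 = 1.
2 is placed in column 2, so R1C2 = 1.
Column 2 now contains 1; hence R2C2 = 3.
The two cells of cage a must have sum 3, leaving R3C3 = 1.
Column 4 now contains 1, so R3C4 = 2.
2 is placed in row 4; hence R4C1 = 4.
1 is placed in row 4, leaving R4C3 = 3.
Column 1 already has 4; hence R1C1 = 2.
The 3 cells of cage d must have sum 7, leaving R1C3 = 4.
Column 1 already has 4, which forces R2C1 = 1.
The two cells of cage f must have sum 6, which forces R2C3 = 2.
2 is placed in column 4; hence R2C4 = 4.
Row 3 now contains 2, which forces R3C1 = 3.
Filled in: 2 1 4 3 / 1 3 2 4 / 3 4 1 2 / 4 2 3 1.

4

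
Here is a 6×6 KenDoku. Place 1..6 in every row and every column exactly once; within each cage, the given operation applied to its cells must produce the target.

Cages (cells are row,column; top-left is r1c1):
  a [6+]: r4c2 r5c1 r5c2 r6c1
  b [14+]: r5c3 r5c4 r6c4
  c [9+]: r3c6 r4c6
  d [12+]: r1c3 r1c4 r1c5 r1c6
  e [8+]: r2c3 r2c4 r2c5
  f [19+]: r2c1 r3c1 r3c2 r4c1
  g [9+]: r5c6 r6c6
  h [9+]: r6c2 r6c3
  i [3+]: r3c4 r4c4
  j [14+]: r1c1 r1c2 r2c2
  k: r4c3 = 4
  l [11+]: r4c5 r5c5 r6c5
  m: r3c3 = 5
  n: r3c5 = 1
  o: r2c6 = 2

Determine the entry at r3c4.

Cage o is a single given cell; hence r2c6 = 2.
Cage m is a single given cell; hence r3c3 = 5.
N is a freebie, which forces r3c5 = 1.
K is a freebie, so r4c3 = 4.
Row 3 already has 1; hence r3c4 = 2.
The two cells of cage i must have sum 3, leaving r4c4 = 1.
The 3 cells of cage e must have sum 8, so r2c3 = 1.
Row 4 already has 1, which forces r4c2 = 2.
The 4 cells of cage a must have sum 6, leaving r5c1 = 2.
The 4 cells of cage a must have sum 6, so r5c2 = 1.
Cage a has sum 6, leaving r6c1 = 1.
The 4 cells of cage d must have sum 12, leaving r1c6 = 1.
Cage l needs sum 11, which forces r6c5 = 2.
Cage d needs sum 12; hence r1c3 = 2.
The only place for 5 in row 2 is r2c2.
The only place for 6 in row 2 is r2c1.
Cage f has sum 19, so r3c1 = 4.
Cage f needs sum 19; hence r3c2 = 6.
6 is placed in row 3, which forces r3c6 = 3.
Cage f has sum 19; hence r4c1 = 3.
Column 2 now contains 6, which forces r6c2 = 3.
Row 6 already has 3, so r6c3 = 6.
Row 6 already has 6, which forces r6c4 = 5.
Row 6 now contains 5, which forces r6c6 = 4.
Column 1 already has 3; hence r1c1 = 5.
Column 2 now contains 6; hence r1c2 = 4.
The two cells of cage c must have sum 9; hence r4c6 = 6.
Column 3 now contains 6, so r5c3 = 3.
The 3 cells of cage b must have sum 14, so r5c4 = 6.
3 is placed in row 5, which forces r5c5 = 4.
The two cells of cage g must have sum 9, which forces r5c6 = 5.
Column 4 now contains 6, which forces r1c4 = 3.
The 4 cells of cage d must have sum 12; hence r1c5 = 6.
Cage e needs sum 8, leaving r2c4 = 4.
Column 5 now contains 4; hence r2c5 = 3.
6 is placed in row 4, which forces r4c5 = 5.
Completed grid: 5 4 2 3 6 1 / 6 5 1 4 3 2 / 4 6 5 2 1 3 / 3 2 4 1 5 6 / 2 1 3 6 4 5 / 1 3 6 5 2 4.

2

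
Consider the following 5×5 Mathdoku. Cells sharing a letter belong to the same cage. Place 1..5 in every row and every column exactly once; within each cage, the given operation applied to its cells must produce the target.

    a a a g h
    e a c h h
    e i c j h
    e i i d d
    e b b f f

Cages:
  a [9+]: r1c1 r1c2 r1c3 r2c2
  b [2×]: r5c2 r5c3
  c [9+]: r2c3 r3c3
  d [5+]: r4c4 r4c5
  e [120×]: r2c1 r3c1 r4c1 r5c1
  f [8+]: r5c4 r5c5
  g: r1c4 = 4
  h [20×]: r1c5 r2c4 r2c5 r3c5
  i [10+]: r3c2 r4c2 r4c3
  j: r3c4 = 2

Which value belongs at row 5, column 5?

3

Cage g is given, which forces r1c4 = 4.
Cage j is a single given cell; hence r3c4 = 2.
2 is placed in column 4, so r2c4 = 1.
Column 4 now contains 1, so r4c4 = 3.
Column 4 already has 3; hence r5c4 = 5.
Row 5 now contains 5, which forces r5c5 = 3.
1 is placed in row 2, which forces r2c2 = 3.
Cage d's pair has sum 5, so r4c5 = 2.
Cage e has product 120, which forces r3c1 = 3.
Cage a has sum 9, so r1c3 = 3.
Row 1 needs a 5, and only r1c5 is open for it.
Column 5 already has 5, so r2c5 = 4.
Cage h has product 20, which forces r3c5 = 1.
4 is placed in row 2; hence r2c3 = 5.
Cage c needs two cells with sum 9, which forces r3c3 = 4.
Column 3 now contains 4; hence r4c3 = 1.
1 is placed in column 3, which forces r5c3 = 2.
Row 2 already has 5, so r2c1 = 2.
Row 3 now contains 4; hence r3c2 = 5.
Cage e needs product 120; hence r4c1 = 5.
The 3 cells of cage i must have sum 10, which forces r4c2 = 4.
2 is placed in row 5, which forces r5c1 = 4.
2 is placed in row 5; hence r5c2 = 1.
Column 1 already has 2; hence r1c1 = 1.
1 is placed in column 2; hence r1c2 = 2.
Completed grid: 1 2 3 4 5 / 2 3 5 1 4 / 3 5 4 2 1 / 5 4 1 3 2 / 4 1 2 5 3.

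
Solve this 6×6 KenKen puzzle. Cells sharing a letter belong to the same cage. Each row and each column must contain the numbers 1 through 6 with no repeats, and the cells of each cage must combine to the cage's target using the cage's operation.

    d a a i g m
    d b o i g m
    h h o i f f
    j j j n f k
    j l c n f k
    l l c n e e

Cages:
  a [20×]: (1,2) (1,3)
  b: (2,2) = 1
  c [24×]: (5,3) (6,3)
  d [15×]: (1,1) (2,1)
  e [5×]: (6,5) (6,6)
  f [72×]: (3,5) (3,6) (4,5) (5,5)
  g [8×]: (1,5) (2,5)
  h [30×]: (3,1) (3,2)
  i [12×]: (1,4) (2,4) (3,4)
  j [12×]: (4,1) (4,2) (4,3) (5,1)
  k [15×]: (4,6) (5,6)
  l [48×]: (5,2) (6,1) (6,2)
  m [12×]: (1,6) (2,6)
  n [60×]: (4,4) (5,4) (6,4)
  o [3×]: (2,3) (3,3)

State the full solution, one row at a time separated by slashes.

Cage b is a single given cell, which forces (2,2) = 1.
Row 2 already has 1, leaving (2,3) = 3.
3 is placed in column 3, leaving (3,3) = 1.
The two cells of cage d must have product 15; hence (1,1) = 3.
Cage i needs product 12, which forces (1,4) = 1.
3 is placed in row 2, which forces (2,1) = 5.
Column 1 already has 5, so (3,1) = 6.
Row 3 now contains 6, so (3,2) = 5.
Cage j has product 12; hence (4,1) = 1.
The 4 cells of cage j must have product 12; hence (4,2) = 3.
Cage j has product 12, leaving (4,3) = 2.
Row 4 now contains 3; hence (4,6) = 5.
The 4 cells of cage j must have product 12, so (5,1) = 2.
Column 6 already has 5, leaving (5,6) = 3.
Column 1 now contains 2, so (6,1) = 4.
Row 6 now contains 4; hence (6,3) = 6.
Column 6 already has 5, leaving (6,6) = 1.
Column 2 already has 5, which forces (1,2) = 4.
The two cells of cage a must have product 20; hence (1,3) = 5.
4 is placed in row 1, which forces (1,5) = 2.
2 is placed in row 1, so (1,6) = 6.
Column 5 already has 2; hence (2,5) = 4.
Column 6 now contains 6, so (2,6) = 2.
Cage f has product 72, so (3,5) = 3.
Cage f has product 72, leaving (3,6) = 4.
The 4 cells of cage f must have product 72; hence (4,5) = 6.
The 3 cells of cage l must have product 48, so (5,2) = 6.
Column 3 now contains 6, leaving (5,3) = 4.
The 3 cells of cage n must have product 60, leaving (5,4) = 5.
Cage f has product 72; hence (5,5) = 1.
6 is placed in row 6, so (6,2) = 2.
Row 6 now contains 2, so (6,4) = 3.
1 is placed in row 6, which forces (6,5) = 5.
Row 2 already has 4, so (2,4) = 6.
Row 3 now contains 3, so (3,4) = 2.
Row 4 already has 6, so (4,4) = 4.

3 4 5 1 2 6 / 5 1 3 6 4 2 / 6 5 1 2 3 4 / 1 3 2 4 6 5 / 2 6 4 5 1 3 / 4 2 6 3 5 1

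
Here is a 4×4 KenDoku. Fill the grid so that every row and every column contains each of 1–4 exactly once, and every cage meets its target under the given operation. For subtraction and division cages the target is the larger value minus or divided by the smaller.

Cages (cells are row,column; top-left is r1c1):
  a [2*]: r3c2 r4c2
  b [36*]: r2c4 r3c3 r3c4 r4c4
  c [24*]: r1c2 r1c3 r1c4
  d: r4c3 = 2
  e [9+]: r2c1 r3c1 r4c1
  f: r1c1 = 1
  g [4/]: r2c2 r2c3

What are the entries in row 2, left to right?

Cage f is a single given cell; hence r1c1 = 1.
Cage b has product 36, leaving r3c3 = 3.
Cage d is given, so r4c3 = 2.
2 is placed in column 3; hence r1c3 = 4.
4 is placed in column 3, which forces r2c3 = 1.
The two cells of cage a must have product 2, leaving r3c2 = 2.
Row 4 already has 2, which forces r4c2 = 1.
Column 2 already has 2; hence r1c2 = 3.
Cage c has product 24, which forces r1c4 = 2.
The 3 cells of cage e must have sum 9, leaving r2c1 = 2.
Row 2 now contains 1; hence r2c2 = 4.
Row 2 now contains 4, so r2c4 = 3.
Row 3 now contains 2, so r3c1 = 4.
Cage b has product 36, which forces r3c4 = 1.
Cage e needs sum 9, leaving r4c1 = 3.
3 is placed in column 4, so r4c4 = 4.
Filled in: 1 3 4 2 / 2 4 1 3 / 4 2 3 1 / 3 1 2 4.

2 4 1 3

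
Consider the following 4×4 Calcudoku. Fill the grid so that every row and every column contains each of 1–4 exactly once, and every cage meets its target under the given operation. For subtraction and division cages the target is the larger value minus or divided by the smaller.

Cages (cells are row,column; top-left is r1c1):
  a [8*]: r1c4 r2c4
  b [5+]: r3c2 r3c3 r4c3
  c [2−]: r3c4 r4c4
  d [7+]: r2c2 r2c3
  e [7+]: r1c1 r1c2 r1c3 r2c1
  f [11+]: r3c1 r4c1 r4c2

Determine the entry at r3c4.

3

The 4 cells of cage e must have sum 7, leaving r2c1 = 1.
Cage f needs sum 11; hence r3c1 = 4.
The 3 cells of cage f must have sum 11, so r4c1 = 3.
Cage f has sum 11; hence r4c2 = 4.
Column 1 already has 3, so r1c1 = 2.
Row 1 now contains 2, so r1c4 = 4.
4 is placed in column 2, which forces r2c2 = 3.
Cage d needs two cells with sum 7, so r2c3 = 4.
4 is placed in column 4, so r2c4 = 2.
Cage c needs two cells with difference 2; hence r3c4 = 3.
Cage c needs two cells with difference 2, so r4c4 = 1.
Column 2 already has 3; hence r1c2 = 1.
The 4 cells of cage e must have sum 7; hence r1c3 = 3.
The 3 cells of cage b must have sum 5, leaving r3c2 = 2.
Row 3 now contains 3, leaving r3c3 = 1.
Row 4 now contains 1; hence r4c3 = 2.
Completed grid: 2 1 3 4 / 1 3 4 2 / 4 2 1 3 / 3 4 2 1.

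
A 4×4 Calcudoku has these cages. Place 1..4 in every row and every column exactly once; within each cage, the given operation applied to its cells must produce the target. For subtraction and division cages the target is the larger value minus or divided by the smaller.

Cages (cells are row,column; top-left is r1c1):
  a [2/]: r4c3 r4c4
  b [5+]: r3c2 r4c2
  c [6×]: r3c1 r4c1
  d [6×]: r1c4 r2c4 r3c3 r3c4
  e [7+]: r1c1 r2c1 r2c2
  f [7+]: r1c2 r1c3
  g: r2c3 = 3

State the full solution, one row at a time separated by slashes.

1 3 4 2 / 4 2 3 1 / 2 4 1 3 / 3 1 2 4

Cage g is given; hence r2c3 = 3.
Cage d needs product 6; hence r3c3 = 1.
The two cells of cage f must have sum 7; hence r1c2 = 3.
3 is placed in column 3, which forces r1c3 = 4.
Column 3 already has 4, so r4c3 = 2.
Cage c needs two cells with product 6, leaving r3c1 = 2.
Cage b's pair has sum 5; hence r3c2 = 4.
Cage d has product 6, leaving r3c4 = 3.
Row 4 already has 2; hence r4c1 = 3.
Row 4 already has 2; hence r4c2 = 1.
Row 4 already has 1, leaving r4c4 = 4.
2 is placed in column 1; hence r1c1 = 1.
Row 1 now contains 1, so r1c4 = 2.
Cage e has sum 7, which forces r2c1 = 4.
Column 2 now contains 1, which forces r2c2 = 2.
Column 4 already has 2, so r2c4 = 1.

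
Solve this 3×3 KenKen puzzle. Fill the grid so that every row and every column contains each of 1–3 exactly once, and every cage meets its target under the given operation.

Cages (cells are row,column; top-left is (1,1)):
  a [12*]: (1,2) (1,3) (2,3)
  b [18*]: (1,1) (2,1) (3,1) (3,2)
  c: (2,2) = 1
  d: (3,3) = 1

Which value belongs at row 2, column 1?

Cage a needs product 12; hence (1,2) = 2.
Cage a needs product 12, which forces (1,3) = 3.
C is a freebie, so (2,2) = 1.
Cage a has product 12; hence (2,3) = 2.
Cage b has product 18; hence (3,2) = 3.
D is a freebie; hence (3,3) = 1.
Row 1 already has 3; hence (1,1) = 1.
Row 2 now contains 2; hence (2,1) = 3.
Row 3 already has 1, leaving (3,1) = 2.
Completed grid: 1 2 3 / 3 1 2 / 2 3 1.

3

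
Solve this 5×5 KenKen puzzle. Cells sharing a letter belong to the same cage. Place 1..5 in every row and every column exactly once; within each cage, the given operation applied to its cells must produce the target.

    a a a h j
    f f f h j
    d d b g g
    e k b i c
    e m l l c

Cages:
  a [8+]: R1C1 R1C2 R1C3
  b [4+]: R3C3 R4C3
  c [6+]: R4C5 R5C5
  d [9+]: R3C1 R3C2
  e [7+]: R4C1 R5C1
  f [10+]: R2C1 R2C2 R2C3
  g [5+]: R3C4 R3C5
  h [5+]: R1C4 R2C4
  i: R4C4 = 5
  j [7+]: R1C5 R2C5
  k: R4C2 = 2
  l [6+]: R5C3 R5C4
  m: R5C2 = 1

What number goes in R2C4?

K is a freebie; hence R4C2 = 2.
I is a freebie, which forces R4C4 = 5.
M is a freebie, leaving R5C2 = 1.
In row 5, 3 can only go at R5C1, so R5C1 = 3.
Column 1 now contains 3, so R4C1 = 4.
4 is placed in row 4, leaving R4C5 = 1.
Column 1 now contains 4, which forces R3C1 = 5.
Cage d's pair has sum 9, leaving R3C2 = 4.
Cage b needs two cells with sum 4, so R3C3 = 1.
Row 4 now contains 1; hence R4C3 = 3.
Cage c's pair has sum 6, so R5C5 = 5.
The 3 cells of cage a must have sum 8, so R1C1 = 1.
Column 1 now contains 1, which forces R2C1 = 2.
Cage f needs sum 10, which forces R2C2 = 3.
The 3 cells of cage f must have sum 10; hence R2C3 = 5.
3 is placed in row 2, leaving R2C4 = 1.
3 is placed in row 2, which forces R2C5 = 4.
3 is placed in column 2, leaving R1C2 = 5.
Cage a needs sum 8, so R1C3 = 2.
Cage h's pair has sum 5; hence R1C4 = 4.
Column 5 already has 4, so R1C5 = 3.
Column 5 now contains 3, leaving R3C5 = 2.
2 is placed in column 3, which forces R5C3 = 4.
4 is placed in column 4, which forces R5C4 = 2.
Row 3 already has 2; hence R3C4 = 3.
Completed grid: 1 5 2 4 3 / 2 3 5 1 4 / 5 4 1 3 2 / 4 2 3 5 1 / 3 1 4 2 5.

1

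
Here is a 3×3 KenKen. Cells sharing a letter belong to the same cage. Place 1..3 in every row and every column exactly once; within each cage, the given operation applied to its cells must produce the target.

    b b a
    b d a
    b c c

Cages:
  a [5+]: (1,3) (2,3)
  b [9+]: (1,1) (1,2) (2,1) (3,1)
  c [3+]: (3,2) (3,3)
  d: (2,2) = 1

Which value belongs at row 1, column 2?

3

Cage b has sum 9, so (1,2) = 3.
Row 1 now contains 3, so (1,3) = 2.
D is a freebie, leaving (2,2) = 1.
Column 3 now contains 2; hence (2,3) = 3.
Column 2 already has 1, so (3,2) = 2.
Column 3 now contains 2, leaving (3,3) = 1.
Row 1 now contains 2, so (1,1) = 1.
Row 2 now contains 3, leaving (2,1) = 2.
Row 3 already has 1; hence (3,1) = 3.
Filled in: 1 3 2 / 2 1 3 / 3 2 1.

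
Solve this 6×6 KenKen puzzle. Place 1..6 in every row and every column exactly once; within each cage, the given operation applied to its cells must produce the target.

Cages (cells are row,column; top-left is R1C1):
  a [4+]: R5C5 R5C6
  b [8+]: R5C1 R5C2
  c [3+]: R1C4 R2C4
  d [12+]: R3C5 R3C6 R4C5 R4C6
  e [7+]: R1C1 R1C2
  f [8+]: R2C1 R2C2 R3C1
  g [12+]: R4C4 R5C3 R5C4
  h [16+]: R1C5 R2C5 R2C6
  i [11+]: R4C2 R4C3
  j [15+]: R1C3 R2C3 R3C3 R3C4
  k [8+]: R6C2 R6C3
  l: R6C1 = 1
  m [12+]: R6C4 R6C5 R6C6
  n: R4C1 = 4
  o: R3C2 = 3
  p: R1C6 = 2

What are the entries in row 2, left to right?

5 1 3 2 4 6

P is a freebie; hence R1C6 = 2.
Cage o is given, leaving R3C2 = 3.
Cage n is a single given cell, which forces R4C1 = 4.
L is a freebie, so R6C1 = 1.
2 is placed in row 1, so R1C4 = 1.
Cage f needs sum 8, leaving R2C2 = 1.
The two cells of cage c must have sum 3, so R2C4 = 2.
Cage e's pair has sum 7, which forces R1C1 = 3.
1 is placed in row 1, which forces R1C2 = 4.
Row 2 already has 2, which forces R2C1 = 5.
5 is placed in row 2, leaving R2C6 = 6.
Cage f needs sum 8, so R3C1 = 2.
Row 3 now contains 2, leaving R3C3 = 1.
Column 1 now contains 2; hence R5C1 = 6.
Cage h has sum 16, leaving R1C5 = 6.
Row 2 already has 6, leaving R2C5 = 4.
Column 5 already has 4, leaving R3C5 = 5.
Row 3 already has 5, leaving R3C6 = 4.
Cage d needs sum 12, leaving R4C5 = 2.
The 4 cells of cage d must have sum 12, so R4C6 = 1.
Cage b's pair has sum 8, which forces R5C2 = 2.
Column 6 now contains 1, which forces R5C6 = 3.
Column 5 already has 2; hence R6C5 = 3.
Column 6 already has 3, leaving R6C6 = 5.
Row 1 already has 6; hence R1C3 = 5.
4 is placed in row 2; hence R2C3 = 3.
4 is placed in row 3, leaving R3C4 = 6.
Column 3 already has 5; hence R4C3 = 6.
Cage g has sum 12; hence R4C4 = 3.
Column 3 already has 5, which forces R5C3 = 4.
Row 5 already has 4, so R5C4 = 5.
Row 5 now contains 3, so R5C5 = 1.
Row 6 already has 5, leaving R6C2 = 6.
The two cells of cage k must have sum 8, leaving R6C3 = 2.
Cage m needs sum 12; hence R6C4 = 4.
6 is placed in row 4, leaving R4C2 = 5.
Completed grid: 3 4 5 1 6 2 / 5 1 3 2 4 6 / 2 3 1 6 5 4 / 4 5 6 3 2 1 / 6 2 4 5 1 3 / 1 6 2 4 3 5.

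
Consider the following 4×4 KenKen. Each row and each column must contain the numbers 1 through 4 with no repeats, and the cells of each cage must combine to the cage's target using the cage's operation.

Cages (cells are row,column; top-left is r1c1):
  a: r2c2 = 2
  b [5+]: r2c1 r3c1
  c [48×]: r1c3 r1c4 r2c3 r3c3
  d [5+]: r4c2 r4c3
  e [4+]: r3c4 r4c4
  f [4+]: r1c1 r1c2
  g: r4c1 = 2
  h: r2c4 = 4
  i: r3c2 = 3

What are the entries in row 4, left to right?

A is a freebie, leaving r2c2 = 2.
H is a freebie, which forces r2c4 = 4.
Cage i is a single given cell; hence r3c2 = 3.
3 is placed in row 3, leaving r3c4 = 1.
Cage g is given, leaving r4c1 = 2.
1 is placed in column 4, so r4c4 = 3.
Cage f needs two cells with sum 4; hence r1c1 = 3.
Column 2 already has 3, so r1c2 = 1.
The 4 cells of cage c must have product 48, which forces r1c3 = 4.
4 is placed in column 4, so r1c4 = 2.
Cage b's pair has sum 5, leaving r2c1 = 1.
Cage c needs product 48; hence r2c3 = 3.
Column 1 already has 2, so r3c1 = 4.
Cage c needs product 48, leaving r3c3 = 2.
1 is placed in column 2, which forces r4c2 = 4.
4 is placed in column 3, so r4c3 = 1.
The full grid is 3 1 4 2 / 1 2 3 4 / 4 3 2 1 / 2 4 1 3.

2 4 1 3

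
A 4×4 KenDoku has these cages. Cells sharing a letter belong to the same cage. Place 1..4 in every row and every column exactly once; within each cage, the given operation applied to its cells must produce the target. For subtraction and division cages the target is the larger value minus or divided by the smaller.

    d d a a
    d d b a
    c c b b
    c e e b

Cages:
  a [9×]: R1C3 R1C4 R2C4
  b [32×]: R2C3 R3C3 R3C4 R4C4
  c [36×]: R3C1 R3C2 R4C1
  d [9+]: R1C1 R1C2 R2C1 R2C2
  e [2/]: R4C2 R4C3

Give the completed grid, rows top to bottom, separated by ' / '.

2 4 3 1 / 1 2 4 3 / 4 3 1 2 / 3 1 2 4

Cage a has product 9; hence R1C3 = 3.
Cage a needs product 9; hence R1C4 = 1.
Cage a has product 9, so R2C4 = 3.
Cage c needs product 36, so R3C1 = 4.
The 3 cells of cage c must have product 36, so R3C2 = 3.
Row 3 now contains 4; hence R3C4 = 2.
The 3 cells of cage c must have product 36; hence R4C1 = 3.
Column 4 now contains 2, leaving R4C4 = 4.
4 is placed in column 1, which forces R1C1 = 2.
Cage d has sum 9, which forces R1C2 = 4.
Cage d has sum 9, leaving R2C1 = 1.
Cage d has sum 9, so R2C2 = 2.
The 4 cells of cage b must have product 32; hence R2C3 = 4.
2 is placed in row 3, so R3C3 = 1.
2 is placed in column 2, so R4C2 = 1.
Column 3 already has 1, so R4C3 = 2.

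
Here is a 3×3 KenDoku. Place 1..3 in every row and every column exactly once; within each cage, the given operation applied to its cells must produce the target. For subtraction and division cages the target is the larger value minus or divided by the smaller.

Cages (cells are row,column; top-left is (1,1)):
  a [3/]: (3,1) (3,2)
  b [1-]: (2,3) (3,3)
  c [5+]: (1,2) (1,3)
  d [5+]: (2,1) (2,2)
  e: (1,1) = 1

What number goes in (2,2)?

Cage e is given; hence (1,1) = 1.
Column 1 already has 1, which forces (3,1) = 3.
3 is placed in row 3; hence (3,2) = 1.
1 is placed in row 3; hence (3,3) = 2.
The two cells of cage c must have sum 5, which forces (1,2) = 2.
Column 3 already has 2, so (1,3) = 3.
3 is placed in column 1, so (2,1) = 2.
Cage d needs two cells with sum 5; hence (2,2) = 3.
Column 3 now contains 3, which forces (2,3) = 1.
Filled in: 1 2 3 / 2 3 1 / 3 1 2.

3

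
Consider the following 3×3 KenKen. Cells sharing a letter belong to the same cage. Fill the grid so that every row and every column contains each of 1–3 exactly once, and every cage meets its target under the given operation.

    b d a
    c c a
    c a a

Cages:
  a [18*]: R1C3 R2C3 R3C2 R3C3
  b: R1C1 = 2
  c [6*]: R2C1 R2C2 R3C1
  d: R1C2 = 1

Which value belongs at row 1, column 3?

Cage b is a single given cell, so R1C1 = 2.
Cage d is a single given cell; hence R1C2 = 1.
Row 1 now contains 1, so R1C3 = 3.
Cage a needs product 18, leaving R3C2 = 3.
The 3 cells of cage c must have product 6; hence R2C1 = 3.
Column 2 now contains 3, leaving R2C2 = 2.
Row 2 now contains 2, which forces R2C3 = 1.
Row 3 now contains 3, which forces R3C1 = 1.
1 is placed in column 3, which forces R3C3 = 2.
Completed grid: 2 1 3 / 3 2 1 / 1 3 2.

3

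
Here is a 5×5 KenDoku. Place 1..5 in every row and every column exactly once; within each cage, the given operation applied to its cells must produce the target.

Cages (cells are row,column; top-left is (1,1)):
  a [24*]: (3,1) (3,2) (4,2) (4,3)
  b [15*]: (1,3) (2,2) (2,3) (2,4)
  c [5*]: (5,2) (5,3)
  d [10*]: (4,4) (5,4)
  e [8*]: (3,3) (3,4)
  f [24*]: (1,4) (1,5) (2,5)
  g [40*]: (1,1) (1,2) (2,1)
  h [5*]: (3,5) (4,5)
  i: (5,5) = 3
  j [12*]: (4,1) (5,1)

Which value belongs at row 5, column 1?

4

Cage b needs product 15, which forces (1,3) = 1.
Column 3 already has 1, which forces (5,3) = 5.
5 is placed in row 5; hence (5,4) = 2.
Cage i is given, which forces (5,5) = 3.
Cage f has product 24, so (1,4) = 3.
5 is placed in column 3, leaving (2,3) = 3.
The two cells of cage e must have product 8, which forces (3,3) = 2.
Column 4 now contains 2, leaving (3,4) = 4.
The two cells of cage j must have product 12, which forces (4,1) = 3.
Column 3 now contains 2, so (4,3) = 4.
Column 4 now contains 2, which forces (4,4) = 5.
5 is placed in row 4, leaving (4,5) = 1.
3 is placed in row 5; hence (5,1) = 4.
5 is placed in row 5, so (5,2) = 1.
Cage g needs product 40, leaving (1,2) = 4.
Row 1 now contains 4, leaving (1,5) = 2.
1 is placed in column 2, which forces (2,2) = 5.
5 is placed in column 4, so (2,4) = 1.
Column 5 now contains 2, leaving (2,5) = 4.
Column 1 already has 3, leaving (3,1) = 1.
1 is placed in column 2, which forces (3,2) = 3.
1 is placed in column 5, leaving (3,5) = 5.
Row 4 already has 1, leaving (4,2) = 2.
Row 1 now contains 2; hence (1,1) = 5.
Row 2 now contains 5, which forces (2,1) = 2.
Completed grid: 5 4 1 3 2 / 2 5 3 1 4 / 1 3 2 4 5 / 3 2 4 5 1 / 4 1 5 2 3.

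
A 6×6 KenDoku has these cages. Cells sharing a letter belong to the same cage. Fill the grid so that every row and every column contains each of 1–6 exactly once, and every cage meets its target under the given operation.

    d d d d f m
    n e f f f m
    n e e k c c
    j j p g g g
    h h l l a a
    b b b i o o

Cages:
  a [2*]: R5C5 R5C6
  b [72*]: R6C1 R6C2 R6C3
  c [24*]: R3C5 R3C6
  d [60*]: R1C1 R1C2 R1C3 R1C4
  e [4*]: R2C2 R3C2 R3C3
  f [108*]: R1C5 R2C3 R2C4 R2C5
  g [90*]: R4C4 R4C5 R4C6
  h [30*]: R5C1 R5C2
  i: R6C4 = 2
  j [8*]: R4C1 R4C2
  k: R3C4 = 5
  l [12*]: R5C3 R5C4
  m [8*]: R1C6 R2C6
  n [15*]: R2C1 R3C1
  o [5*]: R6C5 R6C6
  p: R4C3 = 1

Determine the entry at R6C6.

Cage k is a single given cell; hence R3C4 = 5.
Cage p is a single given cell, so R4C3 = 1.
Cage i is a single given cell, so R6C4 = 2.
Cage n's pair has product 15, so R2C1 = 5.
Cage e has product 4; hence R2C2 = 2.
Row 2 already has 2, leaving R2C6 = 4.
Row 3 now contains 5, leaving R3C1 = 3.
Cage e needs product 4, so R3C2 = 1.
1 is placed in column 3, which forces R3C3 = 2.
Column 6 now contains 4, so R3C6 = 6.
Column 2 already has 2; hence R4C2 = 4.
5 is placed in column 1, leaving R5C1 = 6.
Row 5 now contains 6; hence R5C2 = 5.
Column 1 now contains 6, leaving R6C1 = 4.
Cage d has product 60, so R1C3 = 5.
Cage f has product 108; hence R1C5 = 6.
Column 6 now contains 4, leaving R1C6 = 2.
6 is placed in row 3, which forces R3C5 = 4.
Row 4 already has 4, so R4C1 = 2.
Column 6 already has 2, so R5C6 = 1.
Column 6 now contains 1, which forces R6C6 = 5.
Row 1 now contains 2, so R1C1 = 1.
Row 1 already has 6, which forces R1C2 = 3.
Cage d has product 60, which forces R1C4 = 4.
The 3 cells of cage g must have product 90, so R4C4 = 6.
Cage g needs product 90, leaving R4C5 = 5.
Column 6 already has 5, which forces R4C6 = 3.
4 is placed in column 4; hence R5C4 = 3.
Row 5 now contains 1, so R5C5 = 2.
3 is placed in column 2, so R6C2 = 6.
Row 6 already has 6, which forces R6C3 = 3.
Row 6 now contains 5, which forces R6C5 = 1.
3 is placed in column 3; hence R2C3 = 6.
Column 4 already has 3, which forces R2C4 = 1.
1 is placed in column 5, so R2C5 = 3.
3 is placed in row 5; hence R5C3 = 4.
The full grid is 1 3 5 4 6 2 / 5 2 6 1 3 4 / 3 1 2 5 4 6 / 2 4 1 6 5 3 / 6 5 4 3 2 1 / 4 6 3 2 1 5.

5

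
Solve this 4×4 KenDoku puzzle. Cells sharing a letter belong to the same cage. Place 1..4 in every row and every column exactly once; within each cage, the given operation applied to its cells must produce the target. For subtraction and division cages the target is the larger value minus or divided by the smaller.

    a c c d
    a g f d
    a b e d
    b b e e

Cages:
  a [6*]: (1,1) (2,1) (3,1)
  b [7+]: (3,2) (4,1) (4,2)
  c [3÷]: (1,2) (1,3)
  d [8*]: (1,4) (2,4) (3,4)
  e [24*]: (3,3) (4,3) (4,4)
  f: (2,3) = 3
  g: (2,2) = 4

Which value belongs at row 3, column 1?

3

Cage g is a single given cell, so (2,2) = 4.
Cage f is given, so (2,3) = 3.
Cage c needs two cells with quotient 3, which forces (1,2) = 3.
Column 3 now contains 3, leaving (1,3) = 1.
Cage e has product 24, so (4,4) = 3.
Row 1 now contains 1, leaving (1,1) = 2.
Row 1 now contains 2, which forces (1,4) = 4.
Cage a has product 6, so (2,1) = 1.
1 is placed in row 2, leaving (2,4) = 2.
Cage a has product 6, which forces (3,1) = 3.
2 is placed in column 4, which forces (3,4) = 1.
The 3 cells of cage b must have sum 7, which forces (4,1) = 4.
Row 4 now contains 4; hence (4,3) = 2.
Row 3 now contains 1; hence (3,2) = 2.
2 is placed in column 3; hence (3,3) = 4.
2 is placed in row 4, leaving (4,2) = 1.
Filled in: 2 3 1 4 / 1 4 3 2 / 3 2 4 1 / 4 1 2 3.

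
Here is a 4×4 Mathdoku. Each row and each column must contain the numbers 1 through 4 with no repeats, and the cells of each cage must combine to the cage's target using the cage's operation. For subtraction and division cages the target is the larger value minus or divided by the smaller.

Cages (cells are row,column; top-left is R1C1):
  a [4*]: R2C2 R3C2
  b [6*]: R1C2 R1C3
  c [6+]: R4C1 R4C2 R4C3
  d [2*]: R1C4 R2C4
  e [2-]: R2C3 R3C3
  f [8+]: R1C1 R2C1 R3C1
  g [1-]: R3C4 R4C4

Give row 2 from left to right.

3 1 4 2

Row 1 needs a 4, and only R1C1 is open for it.
Row 1 needs a 1, and only R1C4 is open for it.
Column 4 now contains 1, which forces R2C4 = 2.
The only place for 2 in row 3 is R3C3.
Cage b needs two cells with product 6, so R1C2 = 2.
2 is placed in column 3; hence R1C3 = 3.
The two cells of cage e must have difference 2, leaving R2C3 = 4.
3 is placed in column 3; hence R4C3 = 1.
4 is placed in row 2, which forces R2C2 = 1.
Cage a's pair has product 4, so R3C2 = 4.
4 is placed in row 3, leaving R3C4 = 3.
Cage c needs sum 6; hence R4C1 = 2.
Row 4 now contains 1; hence R4C2 = 3.
Column 4 now contains 3, so R4C4 = 4.
1 is placed in row 2, leaving R2C1 = 3.
Row 3 now contains 3; hence R3C1 = 1.
Completed grid: 4 2 3 1 / 3 1 4 2 / 1 4 2 3 / 2 3 1 4.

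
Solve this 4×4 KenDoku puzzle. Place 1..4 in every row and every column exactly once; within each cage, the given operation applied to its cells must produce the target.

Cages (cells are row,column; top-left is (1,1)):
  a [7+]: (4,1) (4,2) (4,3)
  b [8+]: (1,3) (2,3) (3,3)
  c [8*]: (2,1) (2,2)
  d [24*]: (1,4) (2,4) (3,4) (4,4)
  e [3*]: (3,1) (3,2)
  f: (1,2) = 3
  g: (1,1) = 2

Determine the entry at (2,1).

4

Cage g is given, leaving (1,1) = 2.
Cage f is a single given cell, leaving (1,2) = 3.
Column 1 now contains 2, which forces (2,1) = 4.
Row 2 already has 4, so (2,2) = 2.
Column 2 now contains 3; hence (3,2) = 1.
Column 1 already has 4; hence (4,1) = 1.
Column 2 now contains 1; hence (4,2) = 4.
4 is placed in row 4, which forces (4,3) = 2.
Row 4 now contains 2, so (4,4) = 3.
Cage d has product 24; hence (1,4) = 4.
Column 4 already has 3, leaving (2,4) = 1.
1 is placed in row 3, so (3,1) = 3.
Row 3 already has 3, which forces (3,3) = 4.
Cage d needs product 24; hence (3,4) = 2.
Row 1 already has 4, leaving (1,3) = 1.
Row 2 already has 1, which forces (2,3) = 3.
Completed grid: 2 3 1 4 / 4 2 3 1 / 3 1 4 2 / 1 4 2 3.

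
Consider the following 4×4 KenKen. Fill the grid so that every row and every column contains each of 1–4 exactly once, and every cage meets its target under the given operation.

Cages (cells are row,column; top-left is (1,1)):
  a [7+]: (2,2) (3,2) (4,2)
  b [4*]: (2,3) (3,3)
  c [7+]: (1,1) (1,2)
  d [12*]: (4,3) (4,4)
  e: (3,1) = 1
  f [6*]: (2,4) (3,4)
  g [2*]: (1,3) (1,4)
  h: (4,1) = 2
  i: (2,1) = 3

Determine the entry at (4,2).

1

Cage i is a single given cell, leaving (2,1) = 3.
Row 2 now contains 3, leaving (2,4) = 2.
Cage e is given, which forces (3,1) = 1.
Row 3 already has 1, so (3,3) = 4.
Column 4 already has 2; hence (3,4) = 3.
Cage h is given, leaving (4,1) = 2.
4 is placed in column 3; hence (4,3) = 3.
Column 4 already has 3, which forces (4,4) = 4.
Column 1 already has 3, which forces (1,1) = 4.
Cage c's pair has sum 7, leaving (1,2) = 3.
The two cells of cage g must have product 2, leaving (1,3) = 2.
Column 4 already has 2, leaving (1,4) = 1.
Cage a has sum 7, leaving (2,2) = 4.
4 is placed in column 3, so (2,3) = 1.
Row 3 now contains 4, leaving (3,2) = 2.
Row 4 already has 4; hence (4,2) = 1.
Filled in: 4 3 2 1 / 3 4 1 2 / 1 2 4 3 / 2 1 3 4.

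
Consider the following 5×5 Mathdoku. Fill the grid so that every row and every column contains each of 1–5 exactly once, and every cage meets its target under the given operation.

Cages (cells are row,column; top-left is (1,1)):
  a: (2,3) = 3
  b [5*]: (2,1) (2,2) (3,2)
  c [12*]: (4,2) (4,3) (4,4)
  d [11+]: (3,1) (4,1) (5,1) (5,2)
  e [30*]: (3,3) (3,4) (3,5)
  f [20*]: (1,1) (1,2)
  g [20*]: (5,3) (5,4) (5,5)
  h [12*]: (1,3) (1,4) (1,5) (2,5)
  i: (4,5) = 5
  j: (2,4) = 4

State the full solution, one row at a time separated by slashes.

Cage b needs product 5, so (2,1) = 1.
The 3 cells of cage b must have product 5, so (2,2) = 5.
Cage a is given; hence (2,3) = 3.
Cage j is given, leaving (2,4) = 4.
Row 2 already has 1, which forces (2,5) = 2.
Cage b needs product 5; hence (3,2) = 1.
Cage i is a single given cell, so (4,5) = 5.
Cage f needs two cells with product 20, which forces (1,1) = 5.
5 is placed in column 2; hence (1,2) = 4.
5 is placed in column 5, so (3,5) = 3.
Column 2 already has 4, which forces (4,2) = 3.
3 is placed in row 4, so (4,4) = 1.
Cage d needs sum 11, leaving (5,2) = 2.
1 is placed in column 4, so (5,4) = 5.
Cage h has product 12; hence (1,3) = 2.
Cage h has product 12, leaving (1,4) = 3.
3 is placed in column 5, which forces (1,5) = 1.
Cage e has product 30, which forces (3,3) = 5.
Column 4 now contains 5, leaving (3,4) = 2.
Row 4 now contains 1, which forces (4,3) = 4.
Cage d needs sum 11, so (5,1) = 3.
Column 3 now contains 4, so (5,3) = 1.
Column 5 already has 1, so (5,5) = 4.
Row 3 already has 2, so (3,1) = 4.
Row 4 already has 4, so (4,1) = 2.

5 4 2 3 1 / 1 5 3 4 2 / 4 1 5 2 3 / 2 3 4 1 5 / 3 2 1 5 4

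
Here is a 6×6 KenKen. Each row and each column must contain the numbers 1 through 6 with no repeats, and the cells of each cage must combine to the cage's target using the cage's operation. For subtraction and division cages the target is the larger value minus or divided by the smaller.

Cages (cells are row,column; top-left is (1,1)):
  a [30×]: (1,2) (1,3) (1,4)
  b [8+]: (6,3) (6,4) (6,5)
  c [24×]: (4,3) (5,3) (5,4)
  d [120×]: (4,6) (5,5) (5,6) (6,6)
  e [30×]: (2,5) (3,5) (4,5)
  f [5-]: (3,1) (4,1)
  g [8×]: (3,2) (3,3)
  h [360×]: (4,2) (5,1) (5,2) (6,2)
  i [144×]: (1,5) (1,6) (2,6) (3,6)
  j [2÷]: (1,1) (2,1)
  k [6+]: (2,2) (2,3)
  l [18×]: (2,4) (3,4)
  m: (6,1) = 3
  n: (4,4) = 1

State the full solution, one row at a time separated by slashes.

2 1 6 5 4 3 / 4 5 1 6 3 2 / 1 2 4 3 5 6 / 6 4 3 1 2 5 / 5 3 2 4 6 1 / 3 6 5 2 1 4

Cage n is a single given cell, so (4,4) = 1.
M is a freebie, which forces (6,1) = 3.
Cage f needs two cells with difference 5, leaving (3,1) = 1.
Row 4 already has 1, so (4,1) = 6.
Row 3 needs a 5, and only (3,5) is open for it.
In column 1, 5 can only go at (5,1), so (5,1) = 5.
Row 4 needs a 5, and only (4,6) is open for it.
Column 4 needs a 4, and only (5,4) is open for it.
In row 4, 4 can only go at (4,2), so (4,2) = 4.
Column 2 already has 4, leaving (3,2) = 2.
Cage g needs two cells with product 8; hence (3,3) = 4.
Cage h has product 360, leaving (5,2) = 3.
3 is placed in row 5; hence (5,3) = 2.
Column 2 already has 4, so (6,2) = 6.
2 is placed in column 3, leaving (4,3) = 3.
Row 4 now contains 3, which forces (4,5) = 2.
Column 5 already has 2; hence (6,5) = 1.
Cage d needs product 120, which forces (6,6) = 4.
Cage i has product 144; hence (1,5) = 4.
Column 5 already has 2, so (2,5) = 3.
Column 5 already has 1, leaving (5,5) = 6.
Cage d has product 120, which forces (5,6) = 1.
Row 6 already has 1; hence (6,3) = 5.
The 3 cells of cage b must have sum 8, so (6,4) = 2.
4 is placed in row 1, leaving (1,1) = 2.
Cage j's pair has quotient 2, so (2,1) = 4.
Cage k's pair has sum 6, which forces (2,2) = 5.
Column 3 now contains 5, so (2,3) = 1.
Row 2 already has 3, leaving (2,4) = 6.
Row 2 now contains 6, which forces (2,6) = 2.
The two cells of cage l must have product 18, so (3,4) = 3.
Row 3 now contains 3; hence (3,6) = 6.
Column 2 already has 5, so (1,2) = 1.
Column 3 already has 1, which forces (1,3) = 6.
Column 4 already has 6, so (1,4) = 5.
6 is placed in column 6, so (1,6) = 3.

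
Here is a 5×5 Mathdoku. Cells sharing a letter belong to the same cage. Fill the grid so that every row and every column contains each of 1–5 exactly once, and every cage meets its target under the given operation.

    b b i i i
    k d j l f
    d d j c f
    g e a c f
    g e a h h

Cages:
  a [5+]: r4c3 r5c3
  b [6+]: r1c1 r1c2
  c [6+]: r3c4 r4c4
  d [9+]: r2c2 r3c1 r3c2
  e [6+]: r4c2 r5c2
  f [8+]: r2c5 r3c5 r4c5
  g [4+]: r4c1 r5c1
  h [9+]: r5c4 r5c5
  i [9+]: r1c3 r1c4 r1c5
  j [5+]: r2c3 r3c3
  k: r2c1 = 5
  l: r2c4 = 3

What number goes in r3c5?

5

K is a freebie; hence r2c1 = 5.
L is a freebie, leaving r2c4 = 3.
Column 2 needs a 3, and only r3c2 is open for it.
In column 3, 5 can only go at r1c3, so r1c3 = 5.
The 3 cells of cage i must have sum 9, leaving r1c4 = 1.
Cage i has sum 9; hence r1c5 = 3.
Row 3 needs a 5, and only r3c5 is open for it.
Cage h's pair has sum 9, which forces r5c4 = 5.
Column 5 now contains 5, so r5c5 = 4.
Row 3 needs a 1, and only r3c3 is open for it.
Column 3 already has 1, which forces r2c3 = 4.
4 is placed in row 2, so r2c2 = 2.
Row 2 now contains 2, which forces r2c5 = 1.
Cage d has sum 9, so r3c1 = 4.
4 is placed in row 3, leaving r3c4 = 2.
Column 4 now contains 2, leaving r4c4 = 4.
Column 5 already has 1, leaving r4c5 = 2.
Column 2 already has 2, leaving r5c2 = 1.
Column 1 already has 4, leaving r1c1 = 2.
Column 2 already has 2, which forces r1c2 = 4.
Cage g's pair has sum 4, so r4c1 = 1.
4 is placed in row 4, so r4c2 = 5.
Row 4 now contains 2, leaving r4c3 = 3.
Row 5 already has 1; hence r5c1 = 3.
Cage a needs two cells with sum 5, which forces r5c3 = 2.
Filled in: 2 4 5 1 3 / 5 2 4 3 1 / 4 3 1 2 5 / 1 5 3 4 2 / 3 1 2 5 4.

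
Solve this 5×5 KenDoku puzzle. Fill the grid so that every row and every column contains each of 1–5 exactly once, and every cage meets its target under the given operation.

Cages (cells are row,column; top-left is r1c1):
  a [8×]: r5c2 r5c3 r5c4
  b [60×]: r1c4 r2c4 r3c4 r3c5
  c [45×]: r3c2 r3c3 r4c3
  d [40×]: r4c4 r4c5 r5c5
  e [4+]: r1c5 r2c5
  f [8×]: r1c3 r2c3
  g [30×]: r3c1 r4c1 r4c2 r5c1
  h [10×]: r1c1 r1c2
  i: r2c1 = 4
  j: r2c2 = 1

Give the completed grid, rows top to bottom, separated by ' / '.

5 2 4 3 1 / 4 1 2 5 3 / 2 3 5 1 4 / 1 5 3 4 2 / 3 4 1 2 5

I is a freebie; hence r2c1 = 4.
Cage j is given; hence r2c2 = 1.
4 is placed in row 2; hence r2c3 = 2.
Row 2 now contains 1, which forces r2c5 = 3.
Cage c needs product 45, leaving r3c2 = 3.
Cage c has product 45, leaving r3c3 = 5.
Cage c has product 45, leaving r4c3 = 3.
2 is placed in column 3, leaving r1c3 = 4.
Cage b needs product 60; hence r1c4 = 3.
Column 5 already has 3, which forces r1c5 = 1.
3 is placed in row 2; hence r2c4 = 5.
Column 5 already has 1, which forces r3c5 = 4.
Cage g needs product 30; hence r5c1 = 3.
Column 3 already has 4; hence r5c3 = 1.
4 is placed in row 3, leaving r3c4 = 1.
The 3 cells of cage d must have product 40, so r4c4 = 4.
4 is placed in column 4; hence r5c4 = 2.
Row 5 now contains 2, so r5c5 = 5.
Row 3 already has 1; hence r3c1 = 2.
The 4 cells of cage g must have product 30, which forces r4c1 = 1.
Cage g needs product 30, leaving r4c2 = 5.
Column 5 now contains 5, so r4c5 = 2.
Row 5 now contains 2; hence r5c2 = 4.
Column 1 already has 2, so r1c1 = 5.
Column 2 now contains 5, so r1c2 = 2.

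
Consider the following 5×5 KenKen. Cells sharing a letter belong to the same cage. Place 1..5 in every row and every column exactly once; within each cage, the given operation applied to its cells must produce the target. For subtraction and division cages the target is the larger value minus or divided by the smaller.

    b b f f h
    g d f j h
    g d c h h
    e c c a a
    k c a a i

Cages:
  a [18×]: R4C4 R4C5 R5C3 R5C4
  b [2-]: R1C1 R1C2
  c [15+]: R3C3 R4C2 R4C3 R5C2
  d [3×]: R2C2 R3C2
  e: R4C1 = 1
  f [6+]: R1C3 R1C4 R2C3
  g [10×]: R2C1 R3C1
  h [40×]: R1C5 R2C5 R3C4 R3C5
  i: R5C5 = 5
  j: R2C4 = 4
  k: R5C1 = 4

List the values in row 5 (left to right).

Cage j is given, leaving R2C4 = 4.
Cage e is a single given cell, which forces R4C1 = 1.
K is a freebie, which forces R5C1 = 4.
I is a freebie, leaving R5C5 = 5.
Cage h has product 40; hence R3C4 = 5.
Cage g needs two cells with product 10, which forces R2C1 = 5.
5 is placed in row 3, which forces R3C1 = 2.
2 is placed in column 1; hence R1C1 = 3.
In row 1, 5 can only go at R1C2, so R1C2 = 5.
5 is placed in column 2, leaving R4C2 = 4.
The 4 cells of cage c must have sum 15, leaving R4C3 = 5.
The only place for 2 in row 2 is R2C5.
Cage a needs product 18; hence R4C4 = 2.
Column 5 already has 2, which forces R4C5 = 3.
Column 4 now contains 2, leaving R1C4 = 1.
Row 1 now contains 1, which forces R1C5 = 4.
Column 5 already has 4, which forces R3C5 = 1.
1 is placed in column 4, leaving R5C4 = 3.
Row 1 already has 4; hence R1C3 = 2.
Cage d needs two cells with product 3, so R2C2 = 1.
The 3 cells of cage f must have sum 6; hence R2C3 = 3.
Row 3 now contains 1; hence R3C2 = 3.
Cage c needs sum 15, so R3C3 = 4.
Row 5 already has 3; hence R5C2 = 2.
Row 5 already has 3; hence R5C3 = 1.
Filled in: 3 5 2 1 4 / 5 1 3 4 2 / 2 3 4 5 1 / 1 4 5 2 3 / 4 2 1 3 5.

4 2 1 3 5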